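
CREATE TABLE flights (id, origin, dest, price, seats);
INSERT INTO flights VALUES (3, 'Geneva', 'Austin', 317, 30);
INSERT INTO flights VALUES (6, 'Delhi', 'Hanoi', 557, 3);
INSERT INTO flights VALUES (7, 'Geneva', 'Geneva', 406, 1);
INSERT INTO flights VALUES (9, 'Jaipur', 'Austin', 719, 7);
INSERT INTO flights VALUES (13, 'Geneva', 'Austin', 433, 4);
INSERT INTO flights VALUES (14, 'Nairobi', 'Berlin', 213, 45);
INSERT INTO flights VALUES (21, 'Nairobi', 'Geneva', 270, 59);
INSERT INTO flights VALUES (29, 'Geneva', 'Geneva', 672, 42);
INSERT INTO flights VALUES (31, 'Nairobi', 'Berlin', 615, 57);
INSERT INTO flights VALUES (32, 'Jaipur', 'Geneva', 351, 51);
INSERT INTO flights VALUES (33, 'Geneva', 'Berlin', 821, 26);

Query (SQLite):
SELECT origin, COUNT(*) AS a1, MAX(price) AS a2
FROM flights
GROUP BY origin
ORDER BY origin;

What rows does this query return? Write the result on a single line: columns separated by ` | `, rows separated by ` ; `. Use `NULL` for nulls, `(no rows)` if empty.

Delhi | 1 | 557 ; Geneva | 5 | 821 ; Jaipur | 2 | 719 ; Nairobi | 3 | 615

Group flights by origin.
Per group compute: COUNT(*), MAX(price).
  Delhi: ids {6} → COUNT(*)=1, MAX(price)=557
  Geneva: ids {3, 7, 13, 29, 33} → COUNT(*)=5, MAX(price)=821
  Jaipur: ids {9, 32} → COUNT(*)=2, MAX(price)=719
  Nairobi: ids {14, 21, 31} → COUNT(*)=3, MAX(price)=615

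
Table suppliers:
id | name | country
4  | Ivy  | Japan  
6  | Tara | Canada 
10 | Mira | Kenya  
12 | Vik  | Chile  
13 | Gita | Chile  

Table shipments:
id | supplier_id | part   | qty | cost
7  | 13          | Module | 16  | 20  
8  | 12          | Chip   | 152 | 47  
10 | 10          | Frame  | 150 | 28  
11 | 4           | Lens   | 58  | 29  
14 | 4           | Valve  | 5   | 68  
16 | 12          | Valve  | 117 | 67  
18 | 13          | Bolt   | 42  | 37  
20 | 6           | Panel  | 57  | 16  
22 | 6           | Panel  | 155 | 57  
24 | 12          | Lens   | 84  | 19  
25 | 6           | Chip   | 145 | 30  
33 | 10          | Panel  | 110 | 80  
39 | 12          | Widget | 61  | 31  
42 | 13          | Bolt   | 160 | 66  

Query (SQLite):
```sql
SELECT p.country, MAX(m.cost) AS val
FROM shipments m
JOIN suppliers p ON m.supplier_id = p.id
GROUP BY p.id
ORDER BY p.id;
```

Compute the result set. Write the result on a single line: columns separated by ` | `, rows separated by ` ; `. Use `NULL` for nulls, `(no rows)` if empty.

Join each shipments row to its suppliers via supplier_id.
Group joined rows by suppliers.id; compute MAX(m.cost) per group.
  4: ids {11, 14} → MAX(m.cost)=68
  6: ids {20, 22, 25} → MAX(m.cost)=57
  10: ids {10, 33} → MAX(m.cost)=80
  12: ids {8, 16, 24, 39} → MAX(m.cost)=67
  13: ids {7, 18, 42} → MAX(m.cost)=66

Japan | 68 ; Canada | 57 ; Kenya | 80 ; Chile | 67 ; Chile | 66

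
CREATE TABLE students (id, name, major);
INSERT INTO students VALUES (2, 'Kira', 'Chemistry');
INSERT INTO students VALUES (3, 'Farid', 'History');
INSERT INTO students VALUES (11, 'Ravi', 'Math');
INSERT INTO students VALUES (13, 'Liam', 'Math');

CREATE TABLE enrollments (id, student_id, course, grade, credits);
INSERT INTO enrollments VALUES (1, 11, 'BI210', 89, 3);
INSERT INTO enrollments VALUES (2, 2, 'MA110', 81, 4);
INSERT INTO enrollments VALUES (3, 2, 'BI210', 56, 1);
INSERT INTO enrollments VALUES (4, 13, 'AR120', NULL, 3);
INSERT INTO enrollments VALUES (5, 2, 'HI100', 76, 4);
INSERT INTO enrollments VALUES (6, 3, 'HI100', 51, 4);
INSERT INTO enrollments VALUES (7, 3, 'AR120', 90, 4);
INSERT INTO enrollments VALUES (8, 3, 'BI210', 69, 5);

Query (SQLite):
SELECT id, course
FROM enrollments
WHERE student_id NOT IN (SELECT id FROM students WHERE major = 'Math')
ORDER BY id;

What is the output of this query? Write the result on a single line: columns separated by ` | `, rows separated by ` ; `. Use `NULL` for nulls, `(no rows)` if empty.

2 | MA110 ; 3 | BI210 ; 5 | HI100 ; 6 | HI100 ; 7 | AR120 ; 8 | BI210

Inner query: students.id where major = 'Math'.
Outer: keep enrollments rows whose student_id is not in that set.
Inner query → {11, 13}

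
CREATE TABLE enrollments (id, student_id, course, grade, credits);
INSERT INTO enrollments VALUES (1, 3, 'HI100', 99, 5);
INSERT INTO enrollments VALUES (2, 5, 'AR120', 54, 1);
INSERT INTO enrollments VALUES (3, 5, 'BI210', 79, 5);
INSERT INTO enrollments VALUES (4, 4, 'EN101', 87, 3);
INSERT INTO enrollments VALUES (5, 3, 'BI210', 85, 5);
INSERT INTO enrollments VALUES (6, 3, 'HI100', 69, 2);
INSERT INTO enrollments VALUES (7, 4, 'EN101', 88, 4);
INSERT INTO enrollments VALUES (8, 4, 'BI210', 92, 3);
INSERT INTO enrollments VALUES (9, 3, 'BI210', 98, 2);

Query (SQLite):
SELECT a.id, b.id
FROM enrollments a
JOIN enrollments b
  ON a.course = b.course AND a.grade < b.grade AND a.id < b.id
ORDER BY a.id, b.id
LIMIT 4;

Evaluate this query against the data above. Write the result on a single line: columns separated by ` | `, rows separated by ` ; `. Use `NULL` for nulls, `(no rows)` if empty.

3 | 5 ; 3 | 8 ; 3 | 9 ; 4 | 7

Pairs (a,b) with same course, a.grade < b.grade, a.id < b.id.
course groups: AR120:{2} BI210:{3,5,8,9} EN101:{4,7} HI100:{1,6}
Ordered by (a.id, b.id); first 4.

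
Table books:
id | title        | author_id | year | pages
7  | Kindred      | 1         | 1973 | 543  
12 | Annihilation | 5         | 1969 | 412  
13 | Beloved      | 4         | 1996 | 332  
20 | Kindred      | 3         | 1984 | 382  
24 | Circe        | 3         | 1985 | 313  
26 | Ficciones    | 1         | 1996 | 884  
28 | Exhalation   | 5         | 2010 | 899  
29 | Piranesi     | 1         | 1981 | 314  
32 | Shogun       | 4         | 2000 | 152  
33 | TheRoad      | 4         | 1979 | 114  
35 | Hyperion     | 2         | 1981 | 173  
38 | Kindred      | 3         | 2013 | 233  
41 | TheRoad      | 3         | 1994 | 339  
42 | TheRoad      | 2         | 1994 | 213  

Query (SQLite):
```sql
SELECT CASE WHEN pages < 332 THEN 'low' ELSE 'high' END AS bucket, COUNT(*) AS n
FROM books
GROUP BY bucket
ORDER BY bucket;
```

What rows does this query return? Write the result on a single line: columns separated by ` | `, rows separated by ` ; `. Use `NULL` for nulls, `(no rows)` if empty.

Bucket rows by pages < 332 → 'low' else 'high'; count each bucket.

high | 7 ; low | 7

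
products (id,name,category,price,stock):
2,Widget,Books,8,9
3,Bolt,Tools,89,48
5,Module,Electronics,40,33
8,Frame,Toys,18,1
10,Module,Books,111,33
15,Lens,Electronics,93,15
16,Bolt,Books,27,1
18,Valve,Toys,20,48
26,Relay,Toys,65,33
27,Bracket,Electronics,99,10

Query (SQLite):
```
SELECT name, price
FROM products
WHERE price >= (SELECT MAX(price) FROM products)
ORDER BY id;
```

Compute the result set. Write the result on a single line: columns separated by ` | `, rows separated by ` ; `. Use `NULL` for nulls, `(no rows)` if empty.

Module | 111

Scalar subquery: MAX(price) over all products rows = 111.
Keep rows where price >= that value.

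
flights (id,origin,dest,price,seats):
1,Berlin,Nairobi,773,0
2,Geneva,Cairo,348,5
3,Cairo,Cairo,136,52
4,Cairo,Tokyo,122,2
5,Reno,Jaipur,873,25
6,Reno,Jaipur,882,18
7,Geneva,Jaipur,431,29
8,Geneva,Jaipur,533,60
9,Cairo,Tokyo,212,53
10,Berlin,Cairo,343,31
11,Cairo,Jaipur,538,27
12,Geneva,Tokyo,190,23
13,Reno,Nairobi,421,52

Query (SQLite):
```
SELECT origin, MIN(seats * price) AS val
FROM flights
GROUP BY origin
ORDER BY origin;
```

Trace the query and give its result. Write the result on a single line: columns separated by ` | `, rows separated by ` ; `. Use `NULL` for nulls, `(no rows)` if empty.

Berlin | 0 ; Cairo | 244 ; Geneva | 1740 ; Reno | 15876

For each row compute seats * price.
Group by origin; take MIN of the expression per group.
  Berlin: ids {1, 10} → MIN(seats * price)=0
  Cairo: ids {3, 4, 9, 11} → MIN(seats * price)=244
  Geneva: ids {2, 7, 8, 12} → MIN(seats * price)=1740
  Reno: ids {5, 6, 13} → MIN(seats * price)=15876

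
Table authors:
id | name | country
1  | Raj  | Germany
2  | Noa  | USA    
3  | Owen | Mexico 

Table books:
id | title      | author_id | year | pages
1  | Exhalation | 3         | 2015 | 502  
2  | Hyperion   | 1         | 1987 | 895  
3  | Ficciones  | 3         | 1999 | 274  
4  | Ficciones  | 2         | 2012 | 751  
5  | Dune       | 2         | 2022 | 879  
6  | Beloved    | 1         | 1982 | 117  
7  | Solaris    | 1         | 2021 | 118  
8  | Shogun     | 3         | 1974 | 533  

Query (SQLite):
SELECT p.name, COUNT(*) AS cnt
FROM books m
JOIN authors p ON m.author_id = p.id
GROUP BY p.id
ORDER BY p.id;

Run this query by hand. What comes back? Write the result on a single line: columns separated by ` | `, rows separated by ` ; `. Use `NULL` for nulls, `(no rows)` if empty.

Join each books row to its authors via author_id.
Group joined rows by authors.id; compute COUNT(*) per group.
  1: ids {2, 6, 7} → COUNT(*)=3
  2: ids {4, 5} → COUNT(*)=2
  3: ids {1, 3, 8} → COUNT(*)=3

Raj | 3 ; Noa | 2 ; Owen | 3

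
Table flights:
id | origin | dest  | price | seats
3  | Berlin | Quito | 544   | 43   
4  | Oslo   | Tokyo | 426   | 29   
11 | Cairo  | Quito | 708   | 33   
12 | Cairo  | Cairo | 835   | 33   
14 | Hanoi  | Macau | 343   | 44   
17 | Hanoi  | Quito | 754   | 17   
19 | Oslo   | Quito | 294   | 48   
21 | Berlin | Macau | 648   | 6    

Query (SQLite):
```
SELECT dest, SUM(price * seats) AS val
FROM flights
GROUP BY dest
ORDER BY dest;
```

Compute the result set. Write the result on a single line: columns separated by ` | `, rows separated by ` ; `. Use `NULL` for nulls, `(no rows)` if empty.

For each row compute price * seats.
Group by dest; take SUM of the expression per group.
  Cairo: ids {12} → SUM(price * seats)=27555
  Macau: ids {14, 21} → SUM(price * seats)=18980
  Quito: ids {3, 11, 17, 19} → SUM(price * seats)=73686
  Tokyo: ids {4} → SUM(price * seats)=12354

Cairo | 27555 ; Macau | 18980 ; Quito | 73686 ; Tokyo | 12354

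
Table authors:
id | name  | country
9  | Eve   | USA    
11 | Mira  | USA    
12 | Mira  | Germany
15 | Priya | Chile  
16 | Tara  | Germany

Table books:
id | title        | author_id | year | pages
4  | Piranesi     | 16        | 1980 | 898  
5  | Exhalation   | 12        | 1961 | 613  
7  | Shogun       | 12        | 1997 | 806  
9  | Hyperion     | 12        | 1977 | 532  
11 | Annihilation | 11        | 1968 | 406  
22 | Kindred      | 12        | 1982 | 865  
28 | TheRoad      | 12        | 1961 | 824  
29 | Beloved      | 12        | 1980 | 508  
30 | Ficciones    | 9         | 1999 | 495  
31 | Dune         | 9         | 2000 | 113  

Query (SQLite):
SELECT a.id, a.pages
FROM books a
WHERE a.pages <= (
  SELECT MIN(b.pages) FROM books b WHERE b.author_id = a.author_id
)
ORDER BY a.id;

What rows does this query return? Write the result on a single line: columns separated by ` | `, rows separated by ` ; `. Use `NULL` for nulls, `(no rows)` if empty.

For each books row a, compute MIN(pages) over rows sharing a.author_id.
Keep row a if a.pages <= that per-group MIN.
  author_id=9: MIN(pages) = 113
  author_id=11: MIN(pages) = 406
  author_id=12: MIN(pages) = 508
  author_id=16: MIN(pages) = 898

4 | 898 ; 11 | 406 ; 29 | 508 ; 31 | 113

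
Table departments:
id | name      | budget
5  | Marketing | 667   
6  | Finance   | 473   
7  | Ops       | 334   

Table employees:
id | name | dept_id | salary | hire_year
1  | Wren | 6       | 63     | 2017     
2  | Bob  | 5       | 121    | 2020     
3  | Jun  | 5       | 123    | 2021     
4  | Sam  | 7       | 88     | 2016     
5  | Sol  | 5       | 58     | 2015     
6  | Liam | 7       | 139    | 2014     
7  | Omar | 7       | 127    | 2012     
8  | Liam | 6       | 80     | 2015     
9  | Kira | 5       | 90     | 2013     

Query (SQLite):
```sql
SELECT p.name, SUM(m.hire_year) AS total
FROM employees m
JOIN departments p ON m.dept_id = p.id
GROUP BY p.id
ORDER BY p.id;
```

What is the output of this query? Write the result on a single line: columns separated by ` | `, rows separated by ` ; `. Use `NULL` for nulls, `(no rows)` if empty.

Marketing | 8069 ; Finance | 4032 ; Ops | 6042

Join each employees row to its departments via dept_id.
Group joined rows by departments.id; compute SUM(m.hire_year) per group.
  5: ids {2, 3, 5, 9} → SUM(m.hire_year)=8069
  6: ids {1, 8} → SUM(m.hire_year)=4032
  7: ids {4, 6, 7} → SUM(m.hire_year)=6042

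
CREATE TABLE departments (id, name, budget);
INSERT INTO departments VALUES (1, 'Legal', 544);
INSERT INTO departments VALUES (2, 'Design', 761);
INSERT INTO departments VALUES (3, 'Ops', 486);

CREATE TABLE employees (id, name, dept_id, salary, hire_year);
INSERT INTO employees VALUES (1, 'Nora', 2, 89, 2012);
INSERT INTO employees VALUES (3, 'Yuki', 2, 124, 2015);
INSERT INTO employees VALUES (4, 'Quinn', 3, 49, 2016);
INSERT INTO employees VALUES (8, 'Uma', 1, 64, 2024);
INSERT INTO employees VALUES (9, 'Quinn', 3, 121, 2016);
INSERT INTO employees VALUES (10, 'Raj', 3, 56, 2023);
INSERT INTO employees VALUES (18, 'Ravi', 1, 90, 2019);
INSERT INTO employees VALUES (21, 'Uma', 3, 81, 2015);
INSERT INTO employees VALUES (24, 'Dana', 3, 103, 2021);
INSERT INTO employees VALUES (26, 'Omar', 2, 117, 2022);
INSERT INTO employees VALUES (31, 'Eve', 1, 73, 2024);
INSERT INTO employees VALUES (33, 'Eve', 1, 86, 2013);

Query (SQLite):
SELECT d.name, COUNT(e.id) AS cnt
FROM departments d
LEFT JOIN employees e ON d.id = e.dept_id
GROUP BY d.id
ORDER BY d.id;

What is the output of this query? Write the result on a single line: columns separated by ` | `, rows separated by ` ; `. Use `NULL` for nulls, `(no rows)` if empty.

Legal | 4 ; Design | 3 ; Ops | 5

LEFT JOIN keeps every departments row; unmatched ones get NULL for employees columns.
Group by departments.id and compute COUNT(e.id). COUNT(col) of an all-NULL group is 0.
  1: ids {8, 18, 31, 33} → COUNT(e.id)=4
  2: ids {1, 3, 26} → COUNT(e.id)=3
  3: ids {4, 9, 10, 21, 24} → COUNT(e.id)=5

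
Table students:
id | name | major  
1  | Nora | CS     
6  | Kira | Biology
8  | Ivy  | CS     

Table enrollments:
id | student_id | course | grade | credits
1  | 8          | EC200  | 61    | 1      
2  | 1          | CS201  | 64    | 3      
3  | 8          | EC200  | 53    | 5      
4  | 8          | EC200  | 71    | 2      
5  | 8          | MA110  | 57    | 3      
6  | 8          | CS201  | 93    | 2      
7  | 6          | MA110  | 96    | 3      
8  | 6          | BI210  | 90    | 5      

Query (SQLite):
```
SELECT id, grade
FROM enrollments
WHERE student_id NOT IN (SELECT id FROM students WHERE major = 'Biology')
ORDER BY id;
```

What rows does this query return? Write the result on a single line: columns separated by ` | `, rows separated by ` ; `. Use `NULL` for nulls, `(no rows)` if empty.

Inner query: students.id where major = 'Biology'.
Outer: keep enrollments rows whose student_id is not in that set.
Inner query → {6}

1 | 61 ; 2 | 64 ; 3 | 53 ; 4 | 71 ; 5 | 57 ; 6 | 93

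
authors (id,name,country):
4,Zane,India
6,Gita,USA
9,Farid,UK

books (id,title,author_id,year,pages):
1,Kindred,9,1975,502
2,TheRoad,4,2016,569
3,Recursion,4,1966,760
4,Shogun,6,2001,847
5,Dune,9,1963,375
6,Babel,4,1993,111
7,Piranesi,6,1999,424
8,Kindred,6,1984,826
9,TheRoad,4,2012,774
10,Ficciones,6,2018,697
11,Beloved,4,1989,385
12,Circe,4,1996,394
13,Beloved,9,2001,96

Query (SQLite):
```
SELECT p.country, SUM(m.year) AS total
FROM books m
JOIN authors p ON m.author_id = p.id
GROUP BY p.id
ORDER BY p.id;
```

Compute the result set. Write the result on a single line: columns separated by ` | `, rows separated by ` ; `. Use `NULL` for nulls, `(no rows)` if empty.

Join each books row to its authors via author_id.
Group joined rows by authors.id; compute SUM(m.year) per group.
  4: ids {2, 3, 6, 9, 11, 12} → SUM(m.year)=11972
  6: ids {4, 7, 8, 10} → SUM(m.year)=8002
  9: ids {1, 5, 13} → SUM(m.year)=5939

India | 11972 ; USA | 8002 ; UK | 5939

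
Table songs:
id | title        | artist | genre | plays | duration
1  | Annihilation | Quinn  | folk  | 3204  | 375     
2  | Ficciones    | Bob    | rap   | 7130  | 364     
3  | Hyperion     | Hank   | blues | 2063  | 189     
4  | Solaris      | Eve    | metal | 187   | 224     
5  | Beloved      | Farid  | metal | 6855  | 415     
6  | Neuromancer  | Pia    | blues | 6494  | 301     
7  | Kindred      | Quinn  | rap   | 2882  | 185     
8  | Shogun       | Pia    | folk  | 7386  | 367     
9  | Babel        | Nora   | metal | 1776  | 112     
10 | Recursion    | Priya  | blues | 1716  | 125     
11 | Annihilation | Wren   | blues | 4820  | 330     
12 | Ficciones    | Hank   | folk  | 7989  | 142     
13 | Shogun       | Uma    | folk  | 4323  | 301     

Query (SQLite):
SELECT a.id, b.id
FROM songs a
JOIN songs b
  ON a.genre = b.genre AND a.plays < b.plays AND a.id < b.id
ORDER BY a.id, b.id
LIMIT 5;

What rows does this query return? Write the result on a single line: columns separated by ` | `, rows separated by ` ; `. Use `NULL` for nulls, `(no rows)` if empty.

1 | 8 ; 1 | 12 ; 1 | 13 ; 3 | 6 ; 3 | 11

Pairs (a,b) with same genre, a.plays < b.plays, a.id < b.id.
genre groups: blues:{3,6,10,11} folk:{1,8,12,13} metal:{4,5,9} rap:{2,7}
Ordered by (a.id, b.id); first 5.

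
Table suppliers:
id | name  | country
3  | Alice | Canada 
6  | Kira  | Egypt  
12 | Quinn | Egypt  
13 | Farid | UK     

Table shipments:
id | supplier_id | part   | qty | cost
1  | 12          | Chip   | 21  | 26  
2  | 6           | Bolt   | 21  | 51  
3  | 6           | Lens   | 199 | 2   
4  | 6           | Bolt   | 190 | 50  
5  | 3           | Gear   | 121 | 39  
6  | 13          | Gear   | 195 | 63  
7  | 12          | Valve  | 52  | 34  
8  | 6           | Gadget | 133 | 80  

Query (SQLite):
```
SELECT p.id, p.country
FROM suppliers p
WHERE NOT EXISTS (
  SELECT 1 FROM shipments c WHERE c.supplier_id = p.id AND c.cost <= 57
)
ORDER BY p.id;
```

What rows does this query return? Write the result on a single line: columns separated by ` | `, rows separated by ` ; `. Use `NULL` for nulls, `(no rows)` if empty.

For each suppliers row, check whether any shipments with matching supplier_id has cost <= 57.
Keep rows where that is false.

13 | UK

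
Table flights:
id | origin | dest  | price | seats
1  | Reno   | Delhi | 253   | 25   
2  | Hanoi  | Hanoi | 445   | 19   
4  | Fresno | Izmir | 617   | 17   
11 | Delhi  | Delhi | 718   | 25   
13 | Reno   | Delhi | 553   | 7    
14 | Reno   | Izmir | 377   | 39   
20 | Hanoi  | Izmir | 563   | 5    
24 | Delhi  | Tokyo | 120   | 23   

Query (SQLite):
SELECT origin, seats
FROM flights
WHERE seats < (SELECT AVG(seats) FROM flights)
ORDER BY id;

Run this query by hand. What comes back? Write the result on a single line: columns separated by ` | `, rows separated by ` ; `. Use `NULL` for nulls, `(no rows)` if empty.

Scalar subquery: AVG(seats) over all flights rows = 20.0.
Keep rows where seats < that value.

Hanoi | 19 ; Fresno | 17 ; Reno | 7 ; Hanoi | 5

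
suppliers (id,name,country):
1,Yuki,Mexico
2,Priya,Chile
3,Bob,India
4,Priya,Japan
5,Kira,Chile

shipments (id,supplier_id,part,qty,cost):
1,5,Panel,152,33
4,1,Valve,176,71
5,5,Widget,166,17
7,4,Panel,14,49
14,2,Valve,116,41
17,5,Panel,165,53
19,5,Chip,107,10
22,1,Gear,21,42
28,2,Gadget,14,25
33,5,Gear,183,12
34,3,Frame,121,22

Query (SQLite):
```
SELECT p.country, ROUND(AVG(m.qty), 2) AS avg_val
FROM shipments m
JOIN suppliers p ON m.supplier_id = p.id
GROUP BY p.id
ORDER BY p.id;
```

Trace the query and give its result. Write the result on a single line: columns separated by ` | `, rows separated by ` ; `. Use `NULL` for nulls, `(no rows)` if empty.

Mexico | 98.5 ; Chile | 65 ; India | 121 ; Japan | 14 ; Chile | 154.6

Join each shipments row to its suppliers via supplier_id.
Group joined rows by suppliers.id; compute ROUND(AVG(m.qty), 2) per group.
  1: ids {4, 22} → ROUND(AVG(m.qty), 2)=98.5
  2: ids {14, 28} → ROUND(AVG(m.qty), 2)=65
  3: ids {34} → ROUND(AVG(m.qty), 2)=121
  4: ids {7} → ROUND(AVG(m.qty), 2)=14
  5: ids {1, 5, 17, 19, 33} → ROUND(AVG(m.qty), 2)=154.6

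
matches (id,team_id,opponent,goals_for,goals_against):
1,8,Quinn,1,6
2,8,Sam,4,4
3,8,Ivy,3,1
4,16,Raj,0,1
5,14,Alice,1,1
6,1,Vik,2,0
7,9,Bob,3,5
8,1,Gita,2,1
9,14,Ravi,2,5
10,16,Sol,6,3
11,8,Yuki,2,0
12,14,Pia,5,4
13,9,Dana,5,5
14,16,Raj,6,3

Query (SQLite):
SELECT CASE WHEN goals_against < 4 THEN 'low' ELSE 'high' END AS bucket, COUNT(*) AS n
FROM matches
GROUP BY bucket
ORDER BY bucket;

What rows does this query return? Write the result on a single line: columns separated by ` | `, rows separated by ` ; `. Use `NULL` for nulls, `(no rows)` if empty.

Bucket rows by goals_against < 4 → 'low' else 'high'; count each bucket.

high | 6 ; low | 8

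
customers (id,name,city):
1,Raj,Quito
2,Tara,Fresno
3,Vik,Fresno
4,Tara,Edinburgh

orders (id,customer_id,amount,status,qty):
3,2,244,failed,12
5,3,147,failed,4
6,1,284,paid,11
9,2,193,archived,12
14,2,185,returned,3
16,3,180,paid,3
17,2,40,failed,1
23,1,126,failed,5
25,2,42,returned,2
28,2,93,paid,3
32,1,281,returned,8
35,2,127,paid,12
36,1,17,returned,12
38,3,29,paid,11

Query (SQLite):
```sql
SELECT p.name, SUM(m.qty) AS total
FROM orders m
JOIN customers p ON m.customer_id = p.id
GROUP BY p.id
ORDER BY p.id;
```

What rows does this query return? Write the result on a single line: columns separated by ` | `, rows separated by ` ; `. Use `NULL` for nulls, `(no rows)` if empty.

Raj | 36 ; Tara | 45 ; Vik | 18

Join each orders row to its customers via customer_id.
Group joined rows by customers.id; compute SUM(m.qty) per group.
  1: ids {6, 23, 32, 36} → SUM(m.qty)=36
  2: ids {3, 9, 14, 17, 25, 28, 35} → SUM(m.qty)=45
  3: ids {5, 16, 38} → SUM(m.qty)=18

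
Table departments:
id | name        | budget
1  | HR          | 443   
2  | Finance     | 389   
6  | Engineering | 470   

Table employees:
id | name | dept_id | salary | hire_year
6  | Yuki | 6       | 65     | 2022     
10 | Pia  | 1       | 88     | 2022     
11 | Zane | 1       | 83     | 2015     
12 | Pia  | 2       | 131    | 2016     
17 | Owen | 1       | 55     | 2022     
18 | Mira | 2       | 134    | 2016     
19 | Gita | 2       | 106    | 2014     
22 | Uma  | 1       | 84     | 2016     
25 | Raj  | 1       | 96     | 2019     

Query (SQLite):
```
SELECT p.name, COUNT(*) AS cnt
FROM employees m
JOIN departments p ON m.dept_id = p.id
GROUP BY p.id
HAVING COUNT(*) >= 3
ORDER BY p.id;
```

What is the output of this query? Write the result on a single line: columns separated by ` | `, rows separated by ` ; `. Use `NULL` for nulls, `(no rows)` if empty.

HR | 5 ; Finance | 3

Join each employees row to its departments via dept_id.
Group joined rows by departments.id; compute COUNT(*) per group.
HAVING: keep groups with count ≥ 3.
  1: ids {10, 11, 17, 22, 25} → COUNT(*)=5
  2: ids {12, 18, 19} → COUNT(*)=3
  6: ids {6} → COUNT(*)=1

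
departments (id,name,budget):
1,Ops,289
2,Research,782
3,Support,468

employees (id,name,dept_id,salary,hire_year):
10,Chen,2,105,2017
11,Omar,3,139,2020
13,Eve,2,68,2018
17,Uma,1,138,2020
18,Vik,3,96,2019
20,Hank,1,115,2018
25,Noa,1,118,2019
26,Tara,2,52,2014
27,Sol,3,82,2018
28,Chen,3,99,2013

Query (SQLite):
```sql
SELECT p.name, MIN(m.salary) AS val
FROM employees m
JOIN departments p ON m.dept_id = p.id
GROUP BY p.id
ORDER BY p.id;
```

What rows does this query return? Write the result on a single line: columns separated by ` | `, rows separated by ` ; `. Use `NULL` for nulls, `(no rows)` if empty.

Join each employees row to its departments via dept_id.
Group joined rows by departments.id; compute MIN(m.salary) per group.
  1: ids {17, 20, 25} → MIN(m.salary)=115
  2: ids {10, 13, 26} → MIN(m.salary)=52
  3: ids {11, 18, 27, 28} → MIN(m.salary)=82

Ops | 115 ; Research | 52 ; Support | 82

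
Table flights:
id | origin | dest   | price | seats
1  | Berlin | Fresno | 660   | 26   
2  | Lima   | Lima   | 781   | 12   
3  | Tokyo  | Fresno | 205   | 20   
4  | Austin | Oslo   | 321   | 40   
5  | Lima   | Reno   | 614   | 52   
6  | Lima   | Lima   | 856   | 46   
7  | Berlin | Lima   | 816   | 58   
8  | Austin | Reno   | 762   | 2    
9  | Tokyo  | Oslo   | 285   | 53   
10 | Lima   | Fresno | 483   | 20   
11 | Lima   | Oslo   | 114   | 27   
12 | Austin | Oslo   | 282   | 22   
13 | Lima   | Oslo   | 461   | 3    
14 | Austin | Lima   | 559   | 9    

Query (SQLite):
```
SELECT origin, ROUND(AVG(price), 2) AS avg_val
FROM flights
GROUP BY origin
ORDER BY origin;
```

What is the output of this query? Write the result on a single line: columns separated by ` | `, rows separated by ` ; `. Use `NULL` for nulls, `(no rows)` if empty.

Partition flights by origin; compute ROUND(AVG(price), 2) within each group.
  Austin: ids {4, 8, 12, 14} → ROUND(AVG(price), 2)=481
  Berlin: ids {1, 7} → ROUND(AVG(price), 2)=738
  Lima: ids {2, 5, 6, 10, 11, 13} → ROUND(AVG(price), 2)=551.5
  Tokyo: ids {3, 9} → ROUND(AVG(price), 2)=245

Austin | 481 ; Berlin | 738 ; Lima | 551.5 ; Tokyo | 245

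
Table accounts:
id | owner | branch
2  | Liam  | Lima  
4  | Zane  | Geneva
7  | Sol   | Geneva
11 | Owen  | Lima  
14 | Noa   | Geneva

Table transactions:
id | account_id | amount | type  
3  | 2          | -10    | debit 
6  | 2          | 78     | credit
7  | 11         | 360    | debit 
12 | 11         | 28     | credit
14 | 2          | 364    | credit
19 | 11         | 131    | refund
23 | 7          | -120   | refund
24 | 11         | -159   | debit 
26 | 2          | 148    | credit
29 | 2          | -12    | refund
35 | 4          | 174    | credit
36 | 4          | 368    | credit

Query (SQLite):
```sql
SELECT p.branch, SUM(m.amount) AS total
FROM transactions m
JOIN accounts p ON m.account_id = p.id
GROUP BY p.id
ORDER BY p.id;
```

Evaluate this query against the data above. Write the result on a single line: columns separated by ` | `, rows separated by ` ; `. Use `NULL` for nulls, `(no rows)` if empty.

Join each transactions row to its accounts via account_id.
Group joined rows by accounts.id; compute SUM(m.amount) per group.
  2: ids {3, 6, 14, 26, 29} → SUM(m.amount)=568
  4: ids {35, 36} → SUM(m.amount)=542
  7: ids {23} → SUM(m.amount)=-120
  11: ids {7, 12, 19, 24} → SUM(m.amount)=360

Lima | 568 ; Geneva | 542 ; Geneva | -120 ; Lima | 360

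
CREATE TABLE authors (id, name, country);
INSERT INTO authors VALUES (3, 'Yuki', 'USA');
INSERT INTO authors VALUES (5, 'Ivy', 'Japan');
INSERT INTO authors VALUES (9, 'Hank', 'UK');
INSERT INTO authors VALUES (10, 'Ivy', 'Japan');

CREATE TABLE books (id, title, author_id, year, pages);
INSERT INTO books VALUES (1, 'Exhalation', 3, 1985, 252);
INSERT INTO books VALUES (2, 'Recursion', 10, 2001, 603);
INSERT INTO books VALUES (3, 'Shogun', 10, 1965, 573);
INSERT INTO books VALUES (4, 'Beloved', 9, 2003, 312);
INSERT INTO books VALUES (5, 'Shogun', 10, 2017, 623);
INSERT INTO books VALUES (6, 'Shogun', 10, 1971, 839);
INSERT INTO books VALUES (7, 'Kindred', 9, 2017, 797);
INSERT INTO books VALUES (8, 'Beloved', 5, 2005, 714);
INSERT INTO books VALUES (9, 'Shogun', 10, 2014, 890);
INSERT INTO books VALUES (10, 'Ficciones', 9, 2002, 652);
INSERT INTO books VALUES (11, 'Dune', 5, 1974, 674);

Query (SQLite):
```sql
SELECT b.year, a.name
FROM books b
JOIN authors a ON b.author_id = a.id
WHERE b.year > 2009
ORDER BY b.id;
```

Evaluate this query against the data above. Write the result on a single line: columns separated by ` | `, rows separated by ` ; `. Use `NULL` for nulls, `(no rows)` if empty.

2017 | Ivy ; 2017 | Hank ; 2014 | Ivy

Each books row matches the authors row where author_id = authors.id.
Then keep rows with b.year > 2009.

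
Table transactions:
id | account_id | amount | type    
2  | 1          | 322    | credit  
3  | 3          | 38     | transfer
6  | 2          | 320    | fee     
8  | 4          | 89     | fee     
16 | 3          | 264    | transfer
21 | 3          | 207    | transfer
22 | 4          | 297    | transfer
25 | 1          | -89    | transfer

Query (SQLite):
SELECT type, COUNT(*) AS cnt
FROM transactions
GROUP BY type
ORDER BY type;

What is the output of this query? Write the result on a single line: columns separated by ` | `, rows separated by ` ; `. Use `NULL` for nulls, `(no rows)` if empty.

Partition transactions by type; compute COUNT(*) within each group.
  credit: ids {2} → COUNT(*)=1
  fee: ids {6, 8} → COUNT(*)=2
  transfer: ids {3, 16, 21, 22, 25} → COUNT(*)=5

credit | 1 ; fee | 2 ; transfer | 5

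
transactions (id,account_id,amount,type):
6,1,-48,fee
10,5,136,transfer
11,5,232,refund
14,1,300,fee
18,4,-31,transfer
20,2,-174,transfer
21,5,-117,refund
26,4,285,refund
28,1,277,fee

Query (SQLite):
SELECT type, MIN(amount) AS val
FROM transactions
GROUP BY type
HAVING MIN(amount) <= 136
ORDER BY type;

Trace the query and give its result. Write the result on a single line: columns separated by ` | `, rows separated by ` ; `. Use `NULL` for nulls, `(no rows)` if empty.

Partition transactions by type; compute MIN(amount) within each group.
HAVING: keep groups where MIN(amount) <= 136.
  fee: ids {6, 14, 28} → MIN(amount)=-48
  refund: ids {11, 21, 26} → MIN(amount)=-117
  transfer: ids {10, 18, 20} → MIN(amount)=-174

fee | -48 ; refund | -117 ; transfer | -174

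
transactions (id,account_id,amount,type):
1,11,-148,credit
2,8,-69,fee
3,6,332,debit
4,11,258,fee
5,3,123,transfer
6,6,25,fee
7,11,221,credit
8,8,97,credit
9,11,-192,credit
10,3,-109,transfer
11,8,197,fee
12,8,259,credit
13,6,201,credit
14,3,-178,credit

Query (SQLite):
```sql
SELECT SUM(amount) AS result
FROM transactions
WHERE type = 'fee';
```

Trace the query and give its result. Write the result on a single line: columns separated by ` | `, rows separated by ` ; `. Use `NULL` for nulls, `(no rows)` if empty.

411

Rows where type='fee' → amount values: [-69, 258, 25, 197].
SUM of non-NULL values = 411.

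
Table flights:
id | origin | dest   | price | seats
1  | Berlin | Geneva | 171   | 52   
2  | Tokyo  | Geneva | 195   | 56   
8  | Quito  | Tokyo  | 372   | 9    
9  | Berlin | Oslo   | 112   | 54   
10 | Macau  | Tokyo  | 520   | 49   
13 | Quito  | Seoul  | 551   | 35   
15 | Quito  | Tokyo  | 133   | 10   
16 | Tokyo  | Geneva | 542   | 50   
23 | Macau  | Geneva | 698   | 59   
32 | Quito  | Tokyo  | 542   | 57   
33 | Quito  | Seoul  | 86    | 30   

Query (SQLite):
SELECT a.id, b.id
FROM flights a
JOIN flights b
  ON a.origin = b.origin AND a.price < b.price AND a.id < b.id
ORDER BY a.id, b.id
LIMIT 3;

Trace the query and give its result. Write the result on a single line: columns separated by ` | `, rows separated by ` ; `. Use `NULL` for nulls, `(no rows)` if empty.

Pairs (a,b) with same origin, a.price < b.price, a.id < b.id.
origin groups: Berlin:{1,9} Macau:{10,23} Quito:{8,13,15,32,33} Tokyo:{2,16}
Ordered by (a.id, b.id); first 3.

2 | 16 ; 8 | 13 ; 8 | 32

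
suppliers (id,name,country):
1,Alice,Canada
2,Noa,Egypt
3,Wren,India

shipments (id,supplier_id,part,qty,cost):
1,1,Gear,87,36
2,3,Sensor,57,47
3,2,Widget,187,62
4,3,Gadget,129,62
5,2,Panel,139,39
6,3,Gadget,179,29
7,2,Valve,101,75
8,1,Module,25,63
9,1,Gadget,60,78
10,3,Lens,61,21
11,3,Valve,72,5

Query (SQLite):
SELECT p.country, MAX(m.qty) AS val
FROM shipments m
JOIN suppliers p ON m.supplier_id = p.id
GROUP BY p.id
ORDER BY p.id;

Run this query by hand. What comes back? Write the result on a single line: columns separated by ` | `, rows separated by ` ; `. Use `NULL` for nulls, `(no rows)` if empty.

Join each shipments row to its suppliers via supplier_id.
Group joined rows by suppliers.id; compute MAX(m.qty) per group.
  1: ids {1, 8, 9} → MAX(m.qty)=87
  2: ids {3, 5, 7} → MAX(m.qty)=187
  3: ids {2, 4, 6, 10, 11} → MAX(m.qty)=179

Canada | 87 ; Egypt | 187 ; India | 179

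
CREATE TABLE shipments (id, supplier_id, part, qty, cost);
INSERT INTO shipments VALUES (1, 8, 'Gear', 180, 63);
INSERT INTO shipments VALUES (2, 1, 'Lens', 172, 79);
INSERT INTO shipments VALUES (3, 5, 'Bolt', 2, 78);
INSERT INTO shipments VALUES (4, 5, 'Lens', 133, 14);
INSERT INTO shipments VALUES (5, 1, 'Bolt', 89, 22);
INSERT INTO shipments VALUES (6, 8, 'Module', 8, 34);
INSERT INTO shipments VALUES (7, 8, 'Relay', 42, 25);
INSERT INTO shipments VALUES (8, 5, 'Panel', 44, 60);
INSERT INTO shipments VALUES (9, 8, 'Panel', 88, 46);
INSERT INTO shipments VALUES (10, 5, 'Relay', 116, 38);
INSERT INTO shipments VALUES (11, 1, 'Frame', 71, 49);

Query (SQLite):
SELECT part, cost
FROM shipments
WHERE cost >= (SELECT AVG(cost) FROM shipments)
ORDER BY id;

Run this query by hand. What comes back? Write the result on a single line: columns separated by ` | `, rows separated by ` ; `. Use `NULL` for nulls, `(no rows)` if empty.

Scalar subquery: AVG(cost) over all shipments rows = 46.181818 (≈; comparison uses full precision).
Keep rows where cost >= that value.

Gear | 63 ; Lens | 79 ; Bolt | 78 ; Panel | 60 ; Frame | 49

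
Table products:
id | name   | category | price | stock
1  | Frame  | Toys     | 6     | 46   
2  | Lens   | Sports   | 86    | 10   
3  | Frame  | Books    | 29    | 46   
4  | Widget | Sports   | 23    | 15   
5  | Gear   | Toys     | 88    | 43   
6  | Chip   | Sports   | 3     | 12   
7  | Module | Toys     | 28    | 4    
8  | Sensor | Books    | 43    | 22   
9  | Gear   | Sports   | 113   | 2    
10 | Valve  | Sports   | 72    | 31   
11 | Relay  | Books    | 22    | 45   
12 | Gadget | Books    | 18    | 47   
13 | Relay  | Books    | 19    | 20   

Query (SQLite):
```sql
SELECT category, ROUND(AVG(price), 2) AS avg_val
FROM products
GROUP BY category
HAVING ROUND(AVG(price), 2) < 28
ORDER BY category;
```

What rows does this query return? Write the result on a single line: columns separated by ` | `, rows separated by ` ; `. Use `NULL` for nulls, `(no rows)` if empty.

Books | 26.2

Partition products by category; compute ROUND(AVG(price), 2) within each group.
HAVING: keep groups where ROUND(AVG(price), 2) < 28.
  Books: ids {3, 8, 11, 12, 13} → ROUND(AVG(price), 2)=26.2
  Sports: ids {2, 4, 6, 9, 10} → ROUND(AVG(price), 2)=59.4
  Toys: ids {1, 5, 7} → ROUND(AVG(price), 2)=40.67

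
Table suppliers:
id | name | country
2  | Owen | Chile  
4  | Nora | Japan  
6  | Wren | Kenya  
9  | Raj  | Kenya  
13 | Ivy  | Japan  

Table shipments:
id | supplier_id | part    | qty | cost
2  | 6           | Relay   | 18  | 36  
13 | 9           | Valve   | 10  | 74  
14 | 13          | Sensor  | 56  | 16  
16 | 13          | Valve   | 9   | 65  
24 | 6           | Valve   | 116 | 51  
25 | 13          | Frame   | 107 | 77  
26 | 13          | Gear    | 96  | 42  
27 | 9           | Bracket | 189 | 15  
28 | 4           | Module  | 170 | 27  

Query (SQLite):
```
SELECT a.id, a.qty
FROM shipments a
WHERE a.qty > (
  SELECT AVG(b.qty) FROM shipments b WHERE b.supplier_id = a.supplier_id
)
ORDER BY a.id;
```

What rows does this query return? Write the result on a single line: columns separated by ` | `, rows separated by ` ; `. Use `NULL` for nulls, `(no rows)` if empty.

24 | 116 ; 25 | 107 ; 26 | 96 ; 27 | 189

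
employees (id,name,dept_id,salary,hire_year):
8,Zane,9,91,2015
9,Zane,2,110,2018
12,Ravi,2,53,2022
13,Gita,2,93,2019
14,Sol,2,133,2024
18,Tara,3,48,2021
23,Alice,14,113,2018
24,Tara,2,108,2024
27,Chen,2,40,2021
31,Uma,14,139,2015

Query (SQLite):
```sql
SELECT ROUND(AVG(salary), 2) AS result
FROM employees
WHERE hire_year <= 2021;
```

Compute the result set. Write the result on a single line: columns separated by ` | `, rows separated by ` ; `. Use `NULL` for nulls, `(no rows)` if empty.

Rows where hire_year <= 2021 → salary values: [91, 110, 93, 48, 113, 40, 139].
AVG = 634 / 7 (rounded to 2 dp).

90.57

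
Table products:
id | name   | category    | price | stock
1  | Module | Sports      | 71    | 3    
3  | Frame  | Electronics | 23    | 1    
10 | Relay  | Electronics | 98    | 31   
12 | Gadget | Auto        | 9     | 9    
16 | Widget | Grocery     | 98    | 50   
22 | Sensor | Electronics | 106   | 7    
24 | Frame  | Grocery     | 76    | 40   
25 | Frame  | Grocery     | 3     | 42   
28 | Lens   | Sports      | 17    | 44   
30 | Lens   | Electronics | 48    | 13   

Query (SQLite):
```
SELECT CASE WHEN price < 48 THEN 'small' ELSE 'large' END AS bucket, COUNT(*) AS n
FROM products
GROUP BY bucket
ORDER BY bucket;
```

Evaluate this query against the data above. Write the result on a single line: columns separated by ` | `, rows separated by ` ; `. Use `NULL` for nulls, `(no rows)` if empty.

large | 6 ; small | 4

Bucket rows by price < 48 → 'small' else 'large'; count each bucket.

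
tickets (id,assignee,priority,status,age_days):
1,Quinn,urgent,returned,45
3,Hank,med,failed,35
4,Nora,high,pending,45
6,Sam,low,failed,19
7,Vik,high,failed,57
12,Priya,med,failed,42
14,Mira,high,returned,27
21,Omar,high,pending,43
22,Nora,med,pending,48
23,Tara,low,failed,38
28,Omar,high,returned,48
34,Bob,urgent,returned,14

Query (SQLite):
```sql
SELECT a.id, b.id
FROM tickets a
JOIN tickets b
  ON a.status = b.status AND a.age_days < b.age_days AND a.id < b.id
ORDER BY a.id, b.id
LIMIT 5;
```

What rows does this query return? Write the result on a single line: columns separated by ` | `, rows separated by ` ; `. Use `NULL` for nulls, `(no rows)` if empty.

Pairs (a,b) with same status, a.age_days < b.age_days, a.id < b.id.
status groups: failed:{3,6,7,12,23} pending:{4,21,22} returned:{1,14,28,34}
Ordered by (a.id, b.id); first 5.

1 | 28 ; 3 | 7 ; 3 | 12 ; 3 | 23 ; 4 | 22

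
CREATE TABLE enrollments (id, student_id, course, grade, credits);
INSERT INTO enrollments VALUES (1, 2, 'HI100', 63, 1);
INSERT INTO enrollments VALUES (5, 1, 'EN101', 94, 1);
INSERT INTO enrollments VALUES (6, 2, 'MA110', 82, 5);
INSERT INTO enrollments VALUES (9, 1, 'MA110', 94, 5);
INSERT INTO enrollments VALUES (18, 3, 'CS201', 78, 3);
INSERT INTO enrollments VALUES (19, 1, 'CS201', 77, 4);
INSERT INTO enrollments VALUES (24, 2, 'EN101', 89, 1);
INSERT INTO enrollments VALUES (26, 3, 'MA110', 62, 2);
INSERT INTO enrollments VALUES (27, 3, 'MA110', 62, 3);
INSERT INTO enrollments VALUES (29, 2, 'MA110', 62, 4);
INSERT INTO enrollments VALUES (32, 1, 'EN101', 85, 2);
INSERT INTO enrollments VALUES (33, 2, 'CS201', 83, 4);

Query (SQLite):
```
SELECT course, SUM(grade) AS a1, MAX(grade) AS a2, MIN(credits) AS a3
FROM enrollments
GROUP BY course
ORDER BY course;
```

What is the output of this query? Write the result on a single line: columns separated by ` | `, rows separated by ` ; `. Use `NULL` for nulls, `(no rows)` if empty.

CS201 | 238 | 83 | 3 ; EN101 | 268 | 94 | 1 ; HI100 | 63 | 63 | 1 ; MA110 | 362 | 94 | 2

Group enrollments by course.
Per group compute: SUM(grade), MAX(grade), MIN(credits).
  CS201: ids {18, 19, 33} → SUM(grade)=238, MAX(grade)=83, MIN(credits)=3
  EN101: ids {5, 24, 32} → SUM(grade)=268, MAX(grade)=94, MIN(credits)=1
  HI100: ids {1} → SUM(grade)=63, MAX(grade)=63, MIN(credits)=1
  MA110: ids {6, 9, 26, 27, 29} → SUM(grade)=362, MAX(grade)=94, MIN(credits)=2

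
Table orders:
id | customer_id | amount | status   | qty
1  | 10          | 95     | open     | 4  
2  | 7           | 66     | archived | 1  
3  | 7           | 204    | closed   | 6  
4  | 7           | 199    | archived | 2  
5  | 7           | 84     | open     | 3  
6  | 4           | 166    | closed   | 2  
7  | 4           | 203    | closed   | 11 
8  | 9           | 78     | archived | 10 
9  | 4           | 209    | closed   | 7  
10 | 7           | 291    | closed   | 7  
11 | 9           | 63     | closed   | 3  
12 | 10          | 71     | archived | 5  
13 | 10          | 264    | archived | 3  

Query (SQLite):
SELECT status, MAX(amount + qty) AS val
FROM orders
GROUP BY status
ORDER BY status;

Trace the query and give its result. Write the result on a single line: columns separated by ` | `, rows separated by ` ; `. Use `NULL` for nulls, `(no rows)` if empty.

For each row compute amount + qty.
Group by status; take MAX of the expression per group.
  archived: ids {2, 4, 8, 12, 13} → MAX(amount + qty)=267
  closed: ids {3, 6, 7, 9, 10, 11} → MAX(amount + qty)=298
  open: ids {1, 5} → MAX(amount + qty)=99

archived | 267 ; closed | 298 ; open | 99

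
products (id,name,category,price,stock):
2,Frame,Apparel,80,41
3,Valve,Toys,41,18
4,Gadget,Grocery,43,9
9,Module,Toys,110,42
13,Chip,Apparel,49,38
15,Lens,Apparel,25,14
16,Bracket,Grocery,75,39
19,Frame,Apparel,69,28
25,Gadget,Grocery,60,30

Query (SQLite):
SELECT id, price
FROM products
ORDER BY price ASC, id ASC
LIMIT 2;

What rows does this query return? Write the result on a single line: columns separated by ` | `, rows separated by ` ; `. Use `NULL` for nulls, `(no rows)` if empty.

Sort by price asc, tiebreak id asc: (25, id=15), (41, id=3), (43, id=4), (49, id=13), (60, id=25) …. Take first 2.

15 | 25 ; 3 | 41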